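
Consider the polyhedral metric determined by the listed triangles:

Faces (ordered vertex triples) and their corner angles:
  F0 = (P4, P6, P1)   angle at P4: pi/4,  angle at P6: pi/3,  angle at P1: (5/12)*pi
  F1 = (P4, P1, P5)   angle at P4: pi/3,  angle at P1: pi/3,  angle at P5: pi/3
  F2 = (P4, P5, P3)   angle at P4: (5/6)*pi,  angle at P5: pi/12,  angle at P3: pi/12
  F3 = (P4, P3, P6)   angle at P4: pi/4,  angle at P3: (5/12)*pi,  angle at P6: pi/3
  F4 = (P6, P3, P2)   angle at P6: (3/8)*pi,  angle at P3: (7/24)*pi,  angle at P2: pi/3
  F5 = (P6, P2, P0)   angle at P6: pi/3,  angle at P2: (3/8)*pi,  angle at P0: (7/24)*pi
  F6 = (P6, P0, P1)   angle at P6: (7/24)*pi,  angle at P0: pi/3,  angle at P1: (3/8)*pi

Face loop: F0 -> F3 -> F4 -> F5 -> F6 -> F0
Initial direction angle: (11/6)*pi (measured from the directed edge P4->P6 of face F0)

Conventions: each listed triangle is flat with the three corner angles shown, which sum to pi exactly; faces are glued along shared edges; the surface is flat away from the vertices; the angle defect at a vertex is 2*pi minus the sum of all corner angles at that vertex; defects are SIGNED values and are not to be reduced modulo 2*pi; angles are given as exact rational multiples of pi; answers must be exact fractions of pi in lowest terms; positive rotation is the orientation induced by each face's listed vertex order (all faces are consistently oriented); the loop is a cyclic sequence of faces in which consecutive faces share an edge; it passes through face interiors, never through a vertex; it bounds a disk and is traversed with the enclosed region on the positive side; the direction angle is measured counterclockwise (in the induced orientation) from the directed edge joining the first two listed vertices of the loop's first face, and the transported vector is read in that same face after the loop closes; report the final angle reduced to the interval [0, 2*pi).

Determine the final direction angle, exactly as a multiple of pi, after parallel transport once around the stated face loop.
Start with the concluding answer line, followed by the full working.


Answer: final direction angle = pi/6

enclosed vertex P6: corner angles sum to (5/3)*pi, defect = 2*pi - (5/3)*pi = pi/3
final direction = starting direction + enclosed defect total, reduced mod 2*pi (induced orientation)
final angle = (11/6)*pi + pi/3 = pi/6 (mod 2*pi)


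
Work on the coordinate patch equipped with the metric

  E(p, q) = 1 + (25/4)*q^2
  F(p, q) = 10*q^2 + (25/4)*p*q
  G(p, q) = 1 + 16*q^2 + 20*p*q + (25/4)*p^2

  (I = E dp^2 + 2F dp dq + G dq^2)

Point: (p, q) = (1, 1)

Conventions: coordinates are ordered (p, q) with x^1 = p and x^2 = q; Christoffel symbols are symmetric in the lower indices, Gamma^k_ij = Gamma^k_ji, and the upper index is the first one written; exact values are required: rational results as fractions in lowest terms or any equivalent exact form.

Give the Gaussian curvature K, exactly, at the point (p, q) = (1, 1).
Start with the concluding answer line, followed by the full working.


Answer: K = -25/9801

E = 29/4, F = 65/4, G = 173/4, EG - F^2 = 99/2 at the point
E_p = 0, E_q = 25/2, F_p = 25/4, F_q = 105/4, G_p = 65/2, G_q = 52
E_qq = 25/2, F_pq = 25/4, G_pp = 25/2
Compute both Brioschi determinants and normalise by (EG - F^2)^2.
M1 = [[-E_qq/2 + F_pq - G_pp/2, E_p/2, F_p - E_q/2], [F_q - G_p/2, E, F], [G_q/2, F, G]] = [[-25/4, 0, 0], [10, 29/4, 65/4], [26, 65/4, 173/4]]; det M1 = -2475/8
M2 = [[0, E_q/2, G_p/2], [E_q/2, E, F], [G_p/2, F, G]] = [[0, 25/4, 65/4], [25/4, 29/4, 65/4], [65/4, 65/4, 173/4]]; det M2 = -2425/8
det M1 - det M2 = -25/4; K = -25/4 / (99/2)^2 = -25/9801


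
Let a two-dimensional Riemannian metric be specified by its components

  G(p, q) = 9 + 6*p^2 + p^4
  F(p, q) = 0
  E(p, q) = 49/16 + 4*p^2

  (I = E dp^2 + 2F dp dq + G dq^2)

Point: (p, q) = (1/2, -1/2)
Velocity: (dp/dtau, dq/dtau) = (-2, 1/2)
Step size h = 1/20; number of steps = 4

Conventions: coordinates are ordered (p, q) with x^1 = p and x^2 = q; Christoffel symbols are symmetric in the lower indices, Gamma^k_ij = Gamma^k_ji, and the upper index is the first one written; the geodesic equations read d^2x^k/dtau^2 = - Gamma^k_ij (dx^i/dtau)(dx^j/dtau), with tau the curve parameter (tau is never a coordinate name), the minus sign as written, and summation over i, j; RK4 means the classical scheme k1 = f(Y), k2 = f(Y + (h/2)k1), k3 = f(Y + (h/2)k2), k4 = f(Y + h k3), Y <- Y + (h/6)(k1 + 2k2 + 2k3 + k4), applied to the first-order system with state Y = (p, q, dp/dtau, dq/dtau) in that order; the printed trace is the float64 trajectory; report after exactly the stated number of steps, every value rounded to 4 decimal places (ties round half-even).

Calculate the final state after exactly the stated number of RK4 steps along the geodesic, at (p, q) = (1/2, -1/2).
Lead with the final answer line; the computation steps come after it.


Answer: p = 0.0691, q = -0.3898, dp/dtau = -2.2644, dq/dtau = 0.5849

f(Y) = (dp/dtau, dq/dtau, -Gamma^p_ij Y'^i Y'^j, -Gamma^q_ij Y'^i Y'^j) with the Gammas evaluated at the stage position; h = 0.050000; intermediate values shown to 6 dp
step 0: p = 0.5000, q = -0.5000, dp/dtau = -2.0000, dq/dtau = 0.5000
step 1:
  k1: at (p, q) = (0.500000, -0.500000), (dp/dtau, dq/dtau) = (-2.000000, 0.500000); Gamma_ppp = 0.492308, Gamma_ppq = 0.000000, Gamma_pqq = -0.800000, Gamma_qpp = 0.000000, Gamma_qpq = 0.307692, Gamma_qqq = 0.000000; k1 = (-2.000000, 0.500000, -1.769231, 0.615385)
  k2: at (p, q) = (0.450000, -0.487500), (dp/dtau, dq/dtau) = (-2.044231, 0.515385); Gamma_ppp = 0.464816, Gamma_ppq = 0.000000, Gamma_pqq = -0.744287, Gamma_qpp = 0.000000, Gamma_qpq = 0.281030, Gamma_qqq = 0.000000; k2 = (-2.044231, 0.515385, -1.744712, 0.592168)
  k3: at (p, q) = (0.448894, -0.487115), (dp/dtau, dq/dtau) = (-2.043618, 0.514804); Gamma_ppp = 0.464150, Gamma_ppq = 0.000000, Gamma_pqq = -0.742990, Gamma_qpp = 0.000000, Gamma_qpq = 0.280427, Gamma_qqq = 0.000000; k3 = (-2.043618, 0.514804, -1.741556, 0.590054)
  k4: at (p, q) = (0.397819, -0.474260), (dp/dtau, dq/dtau) = (-2.087078, 0.529503); Gamma_ppp = 0.430594, Gamma_ppq = 0.000000, Gamma_pqq = -0.679963, Gamma_qpp = 0.000000, Gamma_qpq = 0.251923, Gamma_qqq = 0.000000; k4 = (-2.087078, 0.529503, -1.684977, 0.556807)
  Y <- Y + (h/6)(k1 + 2k2 + 2k3 + k4): p = 0.3978, q = -0.4743, dp/dtau = -2.0869, dq/dtau = 0.5295
step 2:
  k1: at (p, q) = (0.397810, -0.474251), (dp/dtau, dq/dtau) = (-2.086890, 0.529472); Gamma_ppp = 0.430587, Gamma_ppq = 0.000000, Gamma_pqq = -0.679952, Gamma_qpp = 0.000000, Gamma_qpq = 0.251918, Gamma_qqq = 0.000000; k1 = (-2.086890, 0.529472, -1.684636, 0.556713)
  k2: at (p, q) = (0.345638, -0.461014), (dp/dtau, dq/dtau) = (-2.129005, 0.543390); Gamma_ppp = 0.390511, Gamma_ppq = 0.000000, Gamma_pqq = -0.609093, Gamma_qpp = 0.000000, Gamma_qpq = 0.221601, Gamma_qqq = 0.000000; k2 = (-2.129005, 0.543390, -1.590208, 0.512731)
  k3: at (p, q) = (0.344585, -0.460666), (dp/dtau, dq/dtau) = (-2.126645, 0.542290); Gamma_ppp = 0.389642, Gamma_ppq = 0.000000, Gamma_pqq = -0.607595, Gamma_qpp = 0.000000, Gamma_qpq = 0.220977, Gamma_qqq = 0.000000; k3 = (-2.126645, 0.542290, -1.583520, 0.509688)
  k4: at (p, q) = (0.291478, -0.447136), (dp/dtau, dq/dtau) = (-2.166066, 0.554956); Gamma_ppp = 0.342680, Gamma_ppq = 0.000000, Gamma_pqq = -0.528576, Gamma_qpp = 0.000000, Gamma_qpq = 0.188967, Gamma_qqq = 0.000000; k4 = (-2.166066, 0.554956, -1.445009, 0.454304)
  Y <- Y + (h/6)(k1 + 2k2 + 2k3 + k4): p = 0.2914, q = -0.4471, dp/dtau = -2.1659, dq/dtau = 0.5549
step 3:
  k1: at (p, q) = (0.291441, -0.447119), (dp/dtau, dq/dtau) = (-2.165865, 0.554937); Gamma_ppp = 0.342645, Gamma_ppq = 0.000000, Gamma_pqq = -0.528520, Gamma_qpp = 0.000000, Gamma_qpq = 0.188945, Gamma_qqq = 0.000000; k1 = (-2.165865, 0.554937, -1.444579, 0.454193)
  k2: at (p, q) = (0.237295, -0.433246), (dp/dtau, dq/dtau) = (-2.201980, 0.566292); Gamma_ppp = 0.288703, Gamma_ppq = 0.000000, Gamma_pqq = -0.441183, Gamma_qpp = 0.000000, Gamma_qpq = 0.155282, Gamma_qqq = 0.000000; k2 = (-2.201980, 0.566292, -1.258357, 0.387262)
  k3: at (p, q) = (0.236392, -0.432962), (dp/dtau, dq/dtau) = (-2.197324, 0.564619); Gamma_ppp = 0.287754, Gamma_ppq = 0.000000, Gamma_pqq = -0.439671, Gamma_qpp = 0.000000, Gamma_qpq = 0.154713, Gamma_qqq = 0.000000; k3 = (-2.197324, 0.564619, -1.249180, 0.383889)
  k4: at (p, q) = (0.181575, -0.418888), (dp/dtau, dq/dtau) = (-2.228324, 0.574132); Gamma_ppp = 0.227368, Gamma_ppq = 0.000000, Gamma_pqq = -0.344801, Gamma_qpp = 0.000000, Gamma_qpq = 0.119734, Gamma_qqq = 0.000000; k4 = (-2.228324, 0.574132, -1.015326, 0.306365)
  Y <- Y + (h/6)(k1 + 2k2 + 2k3 + k4): p = 0.1815, q = -0.4189, dp/dtau = -2.2282, dq/dtau = 0.5741
step 4:
  k1: at (p, q) = (0.181501, -0.418862), (dp/dtau, dq/dtau) = (-2.228157, 0.574128); Gamma_ppp = 0.227284, Gamma_ppq = 0.000000, Gamma_pqq = -0.344669, Gamma_qpp = 0.000000, Gamma_qpq = 0.119687, Gamma_qqq = 0.000000; k1 = (-2.228157, 0.574128, -1.014781, 0.306218)
  k2: at (p, q) = (0.125798, -0.404509), (dp/dtau, dq/dtau) = (-2.253526, 0.581783); Gamma_ppp = 0.160980, Gamma_ppq = 0.000000, Gamma_pqq = -0.242743, Gamma_qpp = 0.000000, Gamma_qpq = 0.083425, Gamma_qqq = 0.000000; k2 = (-2.253526, 0.581783, -0.735354, 0.218751)
  k3: at (p, q) = (0.125163, -0.404317), (dp/dtau, dq/dtau) = (-2.246541, 0.579597); Gamma_ppp = 0.160201, Gamma_ppq = 0.000000, Gamma_pqq = -0.241556, Gamma_qpp = 0.000000, Gamma_qpq = 0.083009, Gamma_qqq = 0.000000; k3 = (-2.246541, 0.579597, -0.727377, 0.216169)
  k4: at (p, q) = (0.069174, -0.389882), (dp/dtau, dq/dtau) = (-2.264526, 0.584936); Gamma_ppp = 0.089789, Gamma_ppq = 0.000000, Gamma_pqq = -0.134898, Gamma_qpp = 0.000000, Gamma_qpq = 0.046043, Gamma_qqq = 0.000000; k4 = (-2.264526, 0.584936, -0.414290, 0.121977)
  Y <- Y + (h/6)(k1 + 2k2 + 2k3 + k4): p = 0.0691, q = -0.3898, dp/dtau = -2.2644, dq/dtau = 0.5849


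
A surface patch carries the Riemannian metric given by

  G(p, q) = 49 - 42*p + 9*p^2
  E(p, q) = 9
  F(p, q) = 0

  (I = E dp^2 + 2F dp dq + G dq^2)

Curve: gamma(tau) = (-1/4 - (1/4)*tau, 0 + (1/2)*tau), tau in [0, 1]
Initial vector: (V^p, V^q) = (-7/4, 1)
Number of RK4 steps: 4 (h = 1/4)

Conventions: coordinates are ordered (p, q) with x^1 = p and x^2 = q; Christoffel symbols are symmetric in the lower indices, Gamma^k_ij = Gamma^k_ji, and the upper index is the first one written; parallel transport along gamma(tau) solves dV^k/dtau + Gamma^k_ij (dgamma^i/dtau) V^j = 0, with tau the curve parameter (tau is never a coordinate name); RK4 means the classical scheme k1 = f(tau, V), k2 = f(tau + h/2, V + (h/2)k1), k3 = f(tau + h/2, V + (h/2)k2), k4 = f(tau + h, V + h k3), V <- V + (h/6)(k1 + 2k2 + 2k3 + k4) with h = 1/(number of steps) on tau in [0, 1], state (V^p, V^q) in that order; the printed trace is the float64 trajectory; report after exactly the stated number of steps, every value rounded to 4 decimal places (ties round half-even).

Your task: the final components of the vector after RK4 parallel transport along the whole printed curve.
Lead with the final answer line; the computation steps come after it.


Answer: V^p = -2.7743, V^q = 0.5040

gamma'(tau) = (-1/4, 1/2); f(tau, V)^k = -Gamma^k_ij(gamma(tau)) gamma'^i(tau) V^j; h = 1/4; intermediate values shown to 6 dp
curve data and Christoffel symbols at the stage parameters:
  tau = 0.000000: gamma = (-0.250000, 0.000000), gamma' = (-0.250000, 0.500000); Gamma_ppp = 0.000000, Gamma_ppq = 0.000000, Gamma_pqq = 2.583333, Gamma_qpp = 0.000000, Gamma_qpq = -0.387097, Gamma_qqq = 0.000000
  tau = 0.125000: gamma = (-0.281250, 0.062500), gamma' = (-0.250000, 0.500000); Gamma_ppp = 0.000000, Gamma_ppq = 0.000000, Gamma_pqq = 2.614583, Gamma_qpp = 0.000000, Gamma_qpq = -0.382470, Gamma_qqq = 0.000000
  tau = 0.250000: gamma = (-0.312500, 0.125000), gamma' = (-0.250000, 0.500000); Gamma_ppp = 0.000000, Gamma_ppq = 0.000000, Gamma_pqq = 2.645833, Gamma_qpp = 0.000000, Gamma_qpq = -0.377953, Gamma_qqq = 0.000000
  tau = 0.375000: gamma = (-0.343750, 0.187500), gamma' = (-0.250000, 0.500000); Gamma_ppp = 0.000000, Gamma_ppq = 0.000000, Gamma_pqq = 2.677083, Gamma_qpp = 0.000000, Gamma_qpq = -0.373541, Gamma_qqq = 0.000000
  tau = 0.500000: gamma = (-0.375000, 0.250000), gamma' = (-0.250000, 0.500000); Gamma_ppp = 0.000000, Gamma_ppq = 0.000000, Gamma_pqq = 2.708333, Gamma_qpp = 0.000000, Gamma_qpq = -0.369231, Gamma_qqq = 0.000000
  tau = 0.625000: gamma = (-0.406250, 0.312500), gamma' = (-0.250000, 0.500000); Gamma_ppp = 0.000000, Gamma_ppq = 0.000000, Gamma_pqq = 2.739583, Gamma_qpp = 0.000000, Gamma_qpq = -0.365019, Gamma_qqq = 0.000000
  tau = 0.750000: gamma = (-0.437500, 0.375000), gamma' = (-0.250000, 0.500000); Gamma_ppp = 0.000000, Gamma_ppq = 0.000000, Gamma_pqq = 2.770833, Gamma_qpp = 0.000000, Gamma_qpq = -0.360902, Gamma_qqq = 0.000000
  tau = 0.875000: gamma = (-0.468750, 0.437500), gamma' = (-0.250000, 0.500000); Gamma_ppp = 0.000000, Gamma_ppq = 0.000000, Gamma_pqq = 2.802083, Gamma_qpp = 0.000000, Gamma_qpq = -0.356877, Gamma_qqq = 0.000000
  tau = 1.000000: gamma = (-0.500000, 0.500000), gamma' = (-0.250000, 0.500000); Gamma_ppp = 0.000000, Gamma_ppq = 0.000000, Gamma_pqq = 2.833333, Gamma_qpp = 0.000000, Gamma_qpq = -0.352941, Gamma_qqq = 0.000000
step 0: V^p = -1.7500, V^q = 1.0000
step 1: k1 = (-1.291667, -0.435484), k2 = (-1.236129, -0.455950), k3 = (-1.232784, -0.454378), k4 = (-1.172641, -0.472705); V <- V + (h/6)(k1 + 2k2 + 2k3 + k4): V^p = -2.0584, V^q = 0.8863
step 2: k1 = (-1.172498, -0.472738), k2 = (-1.107249, -0.489075), k3 = (-1.104516, -0.487361), k4 = (-1.035203, -0.501559); V <- V + (h/6)(k1 + 2k2 + 2k3 + k4): V^p = -2.3347, V^q = 0.7643
step 3: k1 = (-1.035034, -0.501580), k2 = (-0.961094, -0.513750), k3 = (-0.959010, -0.511924), k4 = (-0.881612, -0.521982); V <- V + (h/6)(k1 + 2k2 + 2k3 + k4): V^p = -2.5746, V^q = 0.6362
step 4: k1 = (-0.881418, -0.521991), k2 = (-0.799942, -0.530008), k3 = (-0.798538, -0.528101), k4 = (-0.714264, -0.534057); V <- V + (h/6)(k1 + 2k2 + 2k3 + k4): V^p = -2.7743, V^q = 0.5040


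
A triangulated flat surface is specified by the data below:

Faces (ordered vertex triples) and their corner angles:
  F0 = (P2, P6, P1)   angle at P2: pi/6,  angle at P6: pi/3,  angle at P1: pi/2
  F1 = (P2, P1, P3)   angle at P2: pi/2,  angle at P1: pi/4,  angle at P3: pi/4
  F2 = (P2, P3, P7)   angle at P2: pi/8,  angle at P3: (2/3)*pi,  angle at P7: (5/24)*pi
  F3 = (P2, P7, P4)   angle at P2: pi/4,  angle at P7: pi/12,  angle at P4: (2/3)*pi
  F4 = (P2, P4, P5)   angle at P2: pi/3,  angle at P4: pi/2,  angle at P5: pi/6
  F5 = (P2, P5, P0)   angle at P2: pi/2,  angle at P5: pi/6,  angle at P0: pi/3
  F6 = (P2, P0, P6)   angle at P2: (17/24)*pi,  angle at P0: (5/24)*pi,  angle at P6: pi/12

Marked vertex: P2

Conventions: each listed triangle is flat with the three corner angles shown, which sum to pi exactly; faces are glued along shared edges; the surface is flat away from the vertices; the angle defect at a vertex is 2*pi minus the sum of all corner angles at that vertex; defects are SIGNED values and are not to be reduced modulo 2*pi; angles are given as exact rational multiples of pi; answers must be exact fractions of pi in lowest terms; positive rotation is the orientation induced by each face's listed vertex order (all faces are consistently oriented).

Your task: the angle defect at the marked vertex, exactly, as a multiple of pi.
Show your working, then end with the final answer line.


Sum of corner angles at P2: (31/12)*pi
defect = 2*pi - (31/12)*pi

Answer: defect(P2) = (-7/12)*pi


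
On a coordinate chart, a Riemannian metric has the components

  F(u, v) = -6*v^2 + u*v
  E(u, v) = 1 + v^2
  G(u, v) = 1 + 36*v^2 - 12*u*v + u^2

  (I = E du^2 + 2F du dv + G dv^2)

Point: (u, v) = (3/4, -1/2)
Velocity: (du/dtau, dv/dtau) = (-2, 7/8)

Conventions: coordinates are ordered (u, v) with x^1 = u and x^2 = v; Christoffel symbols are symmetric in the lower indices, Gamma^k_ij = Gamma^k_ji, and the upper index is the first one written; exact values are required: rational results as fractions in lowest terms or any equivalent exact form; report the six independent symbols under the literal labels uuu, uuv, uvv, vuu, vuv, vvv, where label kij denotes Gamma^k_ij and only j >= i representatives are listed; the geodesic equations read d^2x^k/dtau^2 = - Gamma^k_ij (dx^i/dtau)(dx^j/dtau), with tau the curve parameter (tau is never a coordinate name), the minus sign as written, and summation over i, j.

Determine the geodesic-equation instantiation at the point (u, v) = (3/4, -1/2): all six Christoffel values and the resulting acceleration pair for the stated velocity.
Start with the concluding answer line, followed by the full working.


Answer: Gamma_uuu = 0, Gamma_uuv = -8/245, Gamma_uvv = 48/245, Gamma_vuu = 0, Gamma_vuv = 12/49, Gamma_vvv = -72/49; accelerations (d^2u/dtau^2, d^2v/dtau^2) = (-37/140, 111/56)

E = 5/4, F = -15/8, G = 241/16 at the point
E_u = 0, E_v = -1, F_u = -1/2, F_v = 27/4, G_u = 15/2, G_v = -45
EG - F^2 = 245/16;  g^inv = (16/245) * [[241/16, 15/8], [15/8, 5/4]]
first-kind symbols [ij,l] = (1/2)(d_i g_jl + d_j g_il - d_l g_ij): [uu,u] = E_u/2 = 0, [uu,v] = F_u - E_v/2 = 0, [uv,u] = E_v/2 = -1/2, [uv,v] = G_u/2 = 15/4, [vv,u] = F_v - G_u/2 = 3, [vv,v] = G_v/2 = -45/2
Gamma^u_ij = (G*[ij,u] - F*[ij,v])/(EG - F^2), Gamma^v_ij = (E*[ij,v] - F*[ij,u])/(EG - F^2)
Gamma_uuu = 0, Gamma_uuv = -8/245, Gamma_uvv = 48/245, Gamma_vuu = 0, Gamma_vuv = 12/49, Gamma_vvv = -72/49
d^2u/dtau^2 = -(Gamma_uuu*(-2)^2 + 2*Gamma_uuv*(-2)*(7/8) + Gamma_uvv*(7/8)^2) = -37/140
d^2v/dtau^2 = -(Gamma_vuu*(-2)^2 + 2*Gamma_vuv*(-2)*(7/8) + Gamma_vvv*(7/8)^2) = 111/56


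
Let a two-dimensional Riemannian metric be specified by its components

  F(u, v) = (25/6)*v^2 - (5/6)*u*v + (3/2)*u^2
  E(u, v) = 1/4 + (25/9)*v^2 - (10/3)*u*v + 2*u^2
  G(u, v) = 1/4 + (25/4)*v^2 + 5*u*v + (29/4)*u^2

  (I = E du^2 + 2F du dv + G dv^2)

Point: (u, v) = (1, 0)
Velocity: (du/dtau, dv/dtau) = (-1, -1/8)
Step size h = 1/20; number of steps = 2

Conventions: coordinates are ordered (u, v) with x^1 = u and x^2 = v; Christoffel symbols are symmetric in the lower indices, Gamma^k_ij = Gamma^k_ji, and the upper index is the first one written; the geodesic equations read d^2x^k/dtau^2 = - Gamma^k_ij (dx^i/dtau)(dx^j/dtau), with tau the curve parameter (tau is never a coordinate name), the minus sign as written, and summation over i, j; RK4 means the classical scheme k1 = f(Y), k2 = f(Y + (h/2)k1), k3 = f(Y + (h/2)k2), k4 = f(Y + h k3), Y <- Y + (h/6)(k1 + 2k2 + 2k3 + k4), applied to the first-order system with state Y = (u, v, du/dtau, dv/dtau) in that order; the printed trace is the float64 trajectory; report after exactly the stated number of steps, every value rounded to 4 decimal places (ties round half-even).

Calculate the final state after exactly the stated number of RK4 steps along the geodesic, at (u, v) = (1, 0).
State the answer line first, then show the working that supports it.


Answer: u = 0.9003, v = -0.0174, du/dtau = -0.9840, dv/dtau = -0.2304

f(Y) = (du/dtau, dv/dtau, -Gamma^u_ij Y'^i Y'^j, -Gamma^v_ij Y'^i Y'^j) with the Gammas evaluated at the stage position; h = 0.050000; intermediate values shown to 6 dp
step 0: u = 1.0000, v = 0.0000, du/dtau = -1.0000, dv/dtau = -0.1250
step 1:
  k1: at (u, v) = (1.000000, 0.000000), (du/dtau, dv/dtau) = (-1.000000, -0.125000); Gamma_uuu = 0.547009, Gamma_uuv = -1.598291, Gamma_uvv = -4.401709, Gamma_vuu = 0.512821, Gamma_vuv = 1.286325, Gamma_vvv = 1.213675; k1 = (-1.000000, -0.125000, -0.078659, -0.853365)
  k2: at (u, v) = (0.975000, -0.003125), (du/dtau, dv/dtau) = (-1.001966, -0.146334); Gamma_uuu = 0.555138, Gamma_uuv = -1.626039, Gamma_uvv = -4.471304, Gamma_vuu = 0.528741, Gamma_vuv = 1.316676, Gamma_vvv = 1.235510; k2 = (-1.001966, -0.146334, 0.015250, -0.943386)
  k3: at (u, v) = (0.974951, -0.003658), (du/dtau, dv/dtau) = (-0.999619, -0.148585); Gamma_uuu = 0.554666, Gamma_uuv = -1.625987, Gamma_uvv = -4.469463, Gamma_vuu = 0.529293, Gamma_vuv = 1.317103, Gamma_vvv = 1.235414; k3 = (-0.999619, -0.148585, 0.027440, -0.947417)
  k4: at (u, v) = (0.950019, -0.007429), (du/dtau, dv/dtau) = (-0.998628, -0.172371); Gamma_uuu = 0.562259, Gamma_uuv = -1.654288, Gamma_uvv = -4.537784, Gamma_vuu = 0.546816, Gamma_vuv = 1.349239, Gamma_vvv = 1.257630; k4 = (-0.998628, -0.172371, 0.143628, -1.047184)
  Y <- Y + (h/6)(k1 + 2k2 + 2k3 + k4): u = 0.9500, v = -0.0074, du/dtau = -0.9987, dv/dtau = -0.1724
step 2:
  k1: at (u, v) = (0.949985, -0.007393), (du/dtau, dv/dtau) = (-0.998747, -0.172351); Gamma_uuu = 0.562309, Gamma_uuv = -1.654334, Gamma_uvv = -4.538036, Gamma_vuu = 0.546798, Gamma_vuv = 1.349254, Gamma_vvv = 1.257671; k1 = (-0.998747, -0.172351, 0.143441, -1.047297)
  k2: at (u, v) = (0.925016, -0.011702), (du/dtau, dv/dtau) = (-0.995161, -0.198534); Gamma_uuu = 0.569449, Gamma_uuv = -1.683368, Gamma_uvv = -4.605698, Gamma_vuu = 0.566020, Gamma_vuv = 1.383361, Gamma_vvv = 1.280408; k2 = (-0.995161, -0.198534, 0.282761, -1.157653)
  k3: at (u, v) = (0.925106, -0.012357), (du/dtau, dv/dtau) = (-0.991678, -0.201293); Gamma_uuu = 0.568744, Gamma_uuv = -1.683156, Gamma_uvv = -4.602811, Gamma_vuu = 0.566678, Gamma_vuv = 1.383754, Gamma_vvv = 1.280157; k3 = (-0.991678, -0.201293, 0.299157, -1.161599)
  k4: at (u, v) = (0.900401, -0.017458), (du/dtau, dv/dtau) = (-0.983789, -0.230431); Gamma_uuu = 0.574893, Gamma_uuv = -1.712595, Gamma_uvv = -4.667490, Gamma_vuu = 0.587921, Gamma_vuv = 1.419842, Gamma_vvv = 1.303083; k4 = (-0.983789, -0.230431, 0.467908, -1.281951)
  Y <- Y + (h/6)(k1 + 2k2 + 2k3 + k4): u = 0.9003, v = -0.0174, du/dtau = -0.9840, dv/dtau = -0.2304


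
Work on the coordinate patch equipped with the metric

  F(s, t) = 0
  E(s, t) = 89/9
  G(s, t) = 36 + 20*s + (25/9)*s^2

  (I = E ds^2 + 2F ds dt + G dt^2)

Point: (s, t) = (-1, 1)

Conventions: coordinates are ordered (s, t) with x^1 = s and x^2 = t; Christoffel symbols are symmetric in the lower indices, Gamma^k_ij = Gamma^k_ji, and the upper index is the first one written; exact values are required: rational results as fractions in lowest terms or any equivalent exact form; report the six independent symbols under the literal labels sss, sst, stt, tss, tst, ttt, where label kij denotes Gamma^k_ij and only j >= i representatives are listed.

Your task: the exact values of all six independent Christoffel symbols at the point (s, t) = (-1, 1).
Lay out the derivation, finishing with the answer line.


E = 89/9, F = 0, G = 169/9 at the point
E_s = 0, E_t = 0, F_s = 0, F_t = 0, G_s = 130/9, G_t = 0
EG - F^2 = 15041/81;  g^inv = (81/15041) * [[169/9, 0], [0, 89/9]]
first-kind symbols [ij,l] = (1/2)(d_i g_jl + d_j g_il - d_l g_ij): [ss,s] = E_s/2 = 0, [ss,t] = F_s - E_t/2 = 0, [st,s] = E_t/2 = 0, [st,t] = G_s/2 = 65/9, [tt,s] = F_t - G_s/2 = -65/9, [tt,t] = G_t/2 = 0
Gamma^s_ij = (G*[ij,s] - F*[ij,t])/(EG - F^2), Gamma^t_ij = (E*[ij,t] - F*[ij,s])/(EG - F^2)

Answer: Gamma_sss = 0, Gamma_sst = 0, Gamma_stt = -65/89, Gamma_tss = 0, Gamma_tst = 5/13, Gamma_ttt = 0


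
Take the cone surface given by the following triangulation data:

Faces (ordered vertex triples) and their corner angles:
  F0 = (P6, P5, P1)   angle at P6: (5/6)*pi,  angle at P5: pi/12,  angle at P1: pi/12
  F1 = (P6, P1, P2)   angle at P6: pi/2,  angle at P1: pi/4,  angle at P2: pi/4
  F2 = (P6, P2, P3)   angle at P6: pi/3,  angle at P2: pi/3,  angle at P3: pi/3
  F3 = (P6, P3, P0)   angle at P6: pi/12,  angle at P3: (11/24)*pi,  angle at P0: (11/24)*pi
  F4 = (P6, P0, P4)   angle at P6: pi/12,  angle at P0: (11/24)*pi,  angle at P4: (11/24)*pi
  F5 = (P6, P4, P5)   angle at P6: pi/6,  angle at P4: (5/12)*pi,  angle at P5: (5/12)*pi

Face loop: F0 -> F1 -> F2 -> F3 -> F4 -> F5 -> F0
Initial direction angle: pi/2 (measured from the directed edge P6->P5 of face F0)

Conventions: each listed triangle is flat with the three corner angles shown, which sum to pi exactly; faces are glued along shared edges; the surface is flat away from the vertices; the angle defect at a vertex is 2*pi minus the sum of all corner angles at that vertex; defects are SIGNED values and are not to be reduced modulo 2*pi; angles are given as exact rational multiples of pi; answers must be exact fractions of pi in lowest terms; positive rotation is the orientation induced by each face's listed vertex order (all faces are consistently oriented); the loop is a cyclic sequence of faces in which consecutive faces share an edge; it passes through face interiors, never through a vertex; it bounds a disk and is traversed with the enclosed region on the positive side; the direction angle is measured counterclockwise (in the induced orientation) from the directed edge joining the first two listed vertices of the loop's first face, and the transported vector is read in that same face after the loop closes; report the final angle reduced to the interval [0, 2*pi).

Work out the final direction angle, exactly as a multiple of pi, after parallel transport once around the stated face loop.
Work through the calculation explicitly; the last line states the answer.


enclosed vertex P6: corner angles sum to 2*pi, defect = 2*pi - 2*pi = 0
final direction = starting direction + enclosed defect total, reduced mod 2*pi (induced orientation)
final angle = pi/2 + 0 = pi/2 (mod 2*pi)

Answer: final direction angle = pi/2


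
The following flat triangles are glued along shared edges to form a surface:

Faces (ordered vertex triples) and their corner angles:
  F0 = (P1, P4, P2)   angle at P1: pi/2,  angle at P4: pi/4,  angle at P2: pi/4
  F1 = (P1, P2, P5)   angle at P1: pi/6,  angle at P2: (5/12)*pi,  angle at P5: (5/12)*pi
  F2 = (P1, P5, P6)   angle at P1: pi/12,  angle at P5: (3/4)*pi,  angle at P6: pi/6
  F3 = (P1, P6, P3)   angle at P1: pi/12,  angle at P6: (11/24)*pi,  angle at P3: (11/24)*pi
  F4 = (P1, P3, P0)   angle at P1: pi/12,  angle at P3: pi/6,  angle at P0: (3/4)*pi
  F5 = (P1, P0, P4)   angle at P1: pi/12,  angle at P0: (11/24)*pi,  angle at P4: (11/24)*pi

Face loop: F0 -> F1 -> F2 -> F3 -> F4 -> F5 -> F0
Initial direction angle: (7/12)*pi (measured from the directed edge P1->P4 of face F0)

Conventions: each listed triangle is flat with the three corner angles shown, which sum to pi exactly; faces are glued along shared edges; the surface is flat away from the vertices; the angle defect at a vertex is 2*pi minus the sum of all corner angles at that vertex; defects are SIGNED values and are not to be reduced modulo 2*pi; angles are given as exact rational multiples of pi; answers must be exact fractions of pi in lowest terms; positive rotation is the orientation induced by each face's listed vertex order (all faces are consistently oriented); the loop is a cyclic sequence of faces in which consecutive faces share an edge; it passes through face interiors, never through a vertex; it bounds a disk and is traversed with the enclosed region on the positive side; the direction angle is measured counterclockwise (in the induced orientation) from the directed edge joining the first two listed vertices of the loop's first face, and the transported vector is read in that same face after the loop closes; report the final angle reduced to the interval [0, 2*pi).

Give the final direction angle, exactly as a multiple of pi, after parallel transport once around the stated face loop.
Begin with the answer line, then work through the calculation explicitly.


Answer: final direction angle = (19/12)*pi

enclosed vertex P1: corner angles sum to pi, defect = 2*pi - pi = pi
by Gauss-Bonnet the loop rotates the vector by the enclosed defect sum (positive orientation, mod 2*pi)
final angle = (7/12)*pi + pi = (19/12)*pi (mod 2*pi)


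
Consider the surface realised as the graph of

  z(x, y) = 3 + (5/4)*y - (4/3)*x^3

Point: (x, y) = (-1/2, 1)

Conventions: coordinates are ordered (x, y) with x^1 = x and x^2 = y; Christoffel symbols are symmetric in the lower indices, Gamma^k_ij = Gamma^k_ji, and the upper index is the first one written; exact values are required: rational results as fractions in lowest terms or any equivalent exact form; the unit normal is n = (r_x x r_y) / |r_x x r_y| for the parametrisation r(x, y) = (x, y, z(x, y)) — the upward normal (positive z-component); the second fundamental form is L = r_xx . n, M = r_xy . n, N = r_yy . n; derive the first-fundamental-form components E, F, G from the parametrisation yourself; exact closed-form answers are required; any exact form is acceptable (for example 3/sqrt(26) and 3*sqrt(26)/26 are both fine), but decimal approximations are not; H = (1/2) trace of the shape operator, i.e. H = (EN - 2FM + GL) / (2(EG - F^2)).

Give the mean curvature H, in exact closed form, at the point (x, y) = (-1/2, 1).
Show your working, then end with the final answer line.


z_x = -1, z_y = 5/4, z_xx = 4, z_xy = 0, z_yy = 0
E = 2, F = -5/4, G = 41/16; answer radicand W^2 = 57/16
unnormalised second-form numerators: l = 4, m = 0, n = 0; L = l/sqrt(57/16), and similarly M = m/sqrt(W^2), N = n/sqrt(W^2)
H = (E*n - 2*F*m + G*l) / (2*(EG - F^2)*sqrt(W^2)); E*n - 2*F*m + G*l = 41/4, EG - F^2 = 57/16, so H = (82/57)/sqrt(57/16)

Answer: H = 328*sqrt(57)/3249


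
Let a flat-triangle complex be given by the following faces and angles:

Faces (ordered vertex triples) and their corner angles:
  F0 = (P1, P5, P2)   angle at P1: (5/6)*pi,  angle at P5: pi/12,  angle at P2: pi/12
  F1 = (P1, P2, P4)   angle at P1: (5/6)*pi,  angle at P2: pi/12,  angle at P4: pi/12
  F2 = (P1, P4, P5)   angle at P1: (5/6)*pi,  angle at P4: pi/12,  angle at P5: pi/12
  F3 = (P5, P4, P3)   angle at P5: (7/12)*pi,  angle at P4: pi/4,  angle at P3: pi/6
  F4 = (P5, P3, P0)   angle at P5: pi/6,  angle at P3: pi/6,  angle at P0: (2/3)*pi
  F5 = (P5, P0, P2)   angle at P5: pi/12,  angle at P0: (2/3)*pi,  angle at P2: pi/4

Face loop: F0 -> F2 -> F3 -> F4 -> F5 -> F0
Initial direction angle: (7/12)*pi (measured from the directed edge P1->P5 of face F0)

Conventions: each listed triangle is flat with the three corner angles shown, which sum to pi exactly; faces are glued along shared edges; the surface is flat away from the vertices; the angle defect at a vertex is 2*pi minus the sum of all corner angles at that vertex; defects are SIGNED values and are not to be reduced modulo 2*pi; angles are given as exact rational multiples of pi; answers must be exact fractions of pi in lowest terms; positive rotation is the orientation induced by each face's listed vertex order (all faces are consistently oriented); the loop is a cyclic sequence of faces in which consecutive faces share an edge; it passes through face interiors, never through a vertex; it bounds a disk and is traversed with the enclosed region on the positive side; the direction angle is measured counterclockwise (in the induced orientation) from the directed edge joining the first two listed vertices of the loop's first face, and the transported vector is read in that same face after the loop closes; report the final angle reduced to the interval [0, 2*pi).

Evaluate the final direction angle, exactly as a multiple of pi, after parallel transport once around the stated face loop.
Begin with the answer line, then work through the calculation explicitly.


Answer: final direction angle = (19/12)*pi

enclosed vertex P5: corner angles sum to pi, defect = 2*pi - pi = pi
adding the enclosed defects to the starting angle (mod 2*pi, induced orientation) gives the holonomy
final angle = (7/12)*pi + pi = (19/12)*pi (mod 2*pi)


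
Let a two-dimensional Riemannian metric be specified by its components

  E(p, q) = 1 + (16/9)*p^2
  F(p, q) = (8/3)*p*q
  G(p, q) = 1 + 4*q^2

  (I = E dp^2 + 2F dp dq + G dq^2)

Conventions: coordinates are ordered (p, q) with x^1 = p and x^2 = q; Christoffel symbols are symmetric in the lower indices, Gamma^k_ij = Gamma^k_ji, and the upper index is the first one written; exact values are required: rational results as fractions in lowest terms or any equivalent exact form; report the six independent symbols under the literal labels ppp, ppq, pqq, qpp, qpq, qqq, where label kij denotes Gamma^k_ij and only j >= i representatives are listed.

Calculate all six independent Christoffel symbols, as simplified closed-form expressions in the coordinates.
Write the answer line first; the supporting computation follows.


Answer: Gamma_ppp = 16*p/(16*p^2 + 36*q^2 + 9), Gamma_ppq = 0, Gamma_pqq = 24*p/(16*p^2 + 36*q^2 + 9), Gamma_qpp = 24*q/(16*p^2 + 36*q^2 + 9), Gamma_qpq = 0, Gamma_qqq = 36*q/(16*p^2 + 36*q^2 + 9)

E = 1 + (16/9)*p^2; F = (8/3)*p*q; G = 1 + 4*q^2
Gamma^k_ij = (1/2) g^{kl} (d_i g_jl + d_j g_il - d_l g_ij), with g^inv = (1/(EG-F^2)) [[G, -F], [-F, E]]
first partials: E_p = (32/9)*p, E_q = 0, F_p = (8/3)*q, F_q = (8/3)*p, G_p = 0, G_q = 8*q
D = EG - F^2 = 1 + 4*q^2 + (16/9)*p^2
expanded: Gamma^p_pp = (G E_p - 2F F_p + F E_q)/(2D), Gamma^p_pq = (G E_q - F G_p)/(2D), Gamma^p_qq = (2G F_q - G G_p - F G_q)/(2D), Gamma^q_pp = (2E F_p - E E_q - F E_p)/(2D), Gamma^q_pq = (E G_p - F E_q)/(2D), Gamma^q_qq = (E G_q - 2F F_q + F G_p)/(2D); substitute and cancel common factors


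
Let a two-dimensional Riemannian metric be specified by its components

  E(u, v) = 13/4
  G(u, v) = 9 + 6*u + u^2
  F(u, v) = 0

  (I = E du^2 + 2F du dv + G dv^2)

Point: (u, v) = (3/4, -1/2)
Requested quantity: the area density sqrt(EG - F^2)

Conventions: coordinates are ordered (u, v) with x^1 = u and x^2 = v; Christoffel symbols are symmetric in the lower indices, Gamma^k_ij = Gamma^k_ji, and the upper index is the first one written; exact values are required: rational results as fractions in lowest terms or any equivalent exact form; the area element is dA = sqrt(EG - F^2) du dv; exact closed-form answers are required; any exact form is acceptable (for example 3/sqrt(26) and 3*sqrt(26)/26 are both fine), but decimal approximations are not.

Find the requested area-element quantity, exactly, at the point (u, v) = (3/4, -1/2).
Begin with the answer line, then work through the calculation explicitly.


Answer: sqrt(EG - F^2) = 15*sqrt(13)/8

E = 13/4, F = 0, G = 225/16; EG - F^2 = 2925/64


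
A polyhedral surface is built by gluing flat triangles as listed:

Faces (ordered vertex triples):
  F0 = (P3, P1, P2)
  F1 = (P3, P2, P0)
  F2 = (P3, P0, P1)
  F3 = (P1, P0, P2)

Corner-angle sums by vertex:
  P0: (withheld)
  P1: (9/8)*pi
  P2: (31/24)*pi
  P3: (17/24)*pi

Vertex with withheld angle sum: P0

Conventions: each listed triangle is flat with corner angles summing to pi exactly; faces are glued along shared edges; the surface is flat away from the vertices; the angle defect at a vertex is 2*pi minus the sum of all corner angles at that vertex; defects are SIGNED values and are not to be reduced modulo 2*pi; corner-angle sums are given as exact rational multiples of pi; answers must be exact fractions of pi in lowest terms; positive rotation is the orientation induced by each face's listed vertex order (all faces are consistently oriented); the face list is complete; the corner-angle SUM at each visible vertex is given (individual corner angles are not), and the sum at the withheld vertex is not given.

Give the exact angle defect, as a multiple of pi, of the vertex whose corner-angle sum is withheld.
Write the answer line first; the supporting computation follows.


Answer: defect(P0) = (9/8)*pi

V = 4, E = 6, F = 4; chi = V - E + F = 2
Gauss-Bonnet: total defect = 2*pi*chi = 4*pi; visible defects sum to (23/8)*pi


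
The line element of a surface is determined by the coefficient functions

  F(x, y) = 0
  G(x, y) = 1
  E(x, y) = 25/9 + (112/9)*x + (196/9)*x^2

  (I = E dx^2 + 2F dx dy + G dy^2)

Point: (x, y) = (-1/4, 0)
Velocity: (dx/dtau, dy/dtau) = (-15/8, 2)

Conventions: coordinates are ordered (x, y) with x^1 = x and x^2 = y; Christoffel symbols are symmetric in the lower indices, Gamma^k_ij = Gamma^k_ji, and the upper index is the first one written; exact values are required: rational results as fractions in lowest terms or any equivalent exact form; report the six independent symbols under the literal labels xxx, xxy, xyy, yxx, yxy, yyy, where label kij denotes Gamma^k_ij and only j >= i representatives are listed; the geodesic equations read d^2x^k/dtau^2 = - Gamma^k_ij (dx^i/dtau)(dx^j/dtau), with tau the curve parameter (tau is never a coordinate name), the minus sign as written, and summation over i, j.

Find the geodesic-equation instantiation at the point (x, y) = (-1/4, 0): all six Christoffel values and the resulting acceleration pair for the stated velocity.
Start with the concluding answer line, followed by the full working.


Answer: Gamma_xxx = 28/37, Gamma_xxy = 0, Gamma_xyy = 0, Gamma_yxx = 0, Gamma_yxy = 0, Gamma_yyy = 0; accelerations (d^2x/dtau^2, d^2y/dtau^2) = (-1575/592, 0)

E = 37/36, F = 0, G = 1 at the point
E_x = 14/9, E_y = 0, F_x = 0, F_y = 0, G_x = 0, G_y = 0
EG - F^2 = 37/36;  g^inv = (36/37) * [[1, 0], [0, 37/36]]
first-kind symbols [ij,l] = (1/2)(d_i g_jl + d_j g_il - d_l g_ij): [xx,x] = E_x/2 = 7/9, [xx,y] = F_x - E_y/2 = 0, [xy,x] = E_y/2 = 0, [xy,y] = G_x/2 = 0, [yy,x] = F_y - G_x/2 = 0, [yy,y] = G_y/2 = 0
Gamma^x_ij = (G*[ij,x] - F*[ij,y])/(EG - F^2), Gamma^y_ij = (E*[ij,y] - F*[ij,x])/(EG - F^2)
Gamma_xxx = 28/37, Gamma_xxy = 0, Gamma_xyy = 0, Gamma_yxx = 0, Gamma_yxy = 0, Gamma_yyy = 0
d^2x/dtau^2 = -(Gamma_xxx*(-15/8)^2 + 2*Gamma_xxy*(-15/8)*(2) + Gamma_xyy*(2)^2) = -1575/592
d^2y/dtau^2 = -(Gamma_yxx*(-15/8)^2 + 2*Gamma_yxy*(-15/8)*(2) + Gamma_yyy*(2)^2) = 0


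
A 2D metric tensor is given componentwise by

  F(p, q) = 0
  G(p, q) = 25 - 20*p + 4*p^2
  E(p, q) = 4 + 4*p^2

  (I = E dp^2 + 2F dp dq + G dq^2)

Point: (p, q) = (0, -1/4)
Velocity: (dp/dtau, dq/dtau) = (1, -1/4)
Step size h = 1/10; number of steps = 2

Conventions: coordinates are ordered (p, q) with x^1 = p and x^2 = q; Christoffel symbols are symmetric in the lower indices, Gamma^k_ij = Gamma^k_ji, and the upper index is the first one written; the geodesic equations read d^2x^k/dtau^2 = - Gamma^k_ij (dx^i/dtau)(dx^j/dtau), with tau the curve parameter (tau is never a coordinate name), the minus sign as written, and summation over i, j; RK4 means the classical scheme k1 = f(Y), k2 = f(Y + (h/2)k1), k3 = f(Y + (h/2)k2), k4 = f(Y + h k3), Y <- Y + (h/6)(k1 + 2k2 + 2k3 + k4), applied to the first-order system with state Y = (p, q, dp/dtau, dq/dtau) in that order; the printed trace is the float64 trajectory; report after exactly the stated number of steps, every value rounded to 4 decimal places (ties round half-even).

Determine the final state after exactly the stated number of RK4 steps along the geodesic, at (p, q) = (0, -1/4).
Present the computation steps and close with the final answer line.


f(Y) = (dp/dtau, dq/dtau, -Gamma^p_ij Y'^i Y'^j, -Gamma^q_ij Y'^i Y'^j) with the Gammas evaluated at the stage position; h = 0.100000; intermediate values shown to 6 dp
step 0: p = 0.0000, q = -0.2500, dp/dtau = 1.0000, dq/dtau = -0.2500
step 1:
  k1: at (p, q) = (0.000000, -0.250000), (dp/dtau, dq/dtau) = (1.000000, -0.250000); Gamma_ppp = 0.000000, Gamma_ppq = 0.000000, Gamma_pqq = 2.500000, Gamma_qpp = 0.000000, Gamma_qpq = -0.400000, Gamma_qqq = 0.000000; k1 = (1.000000, -0.250000, -0.156250, -0.200000)
  k2: at (p, q) = (0.050000, -0.262500), (dp/dtau, dq/dtau) = (0.992188, -0.260000); Gamma_ppp = 0.049875, Gamma_ppq = 0.000000, Gamma_pqq = 2.443890, Gamma_qpp = 0.000000, Gamma_qpq = -0.408163, Gamma_qqq = 0.000000; k2 = (0.992188, -0.260000, -0.214306, -0.210587)
  k3: at (p, q) = (0.049609, -0.263000), (dp/dtau, dq/dtau) = (0.989285, -0.260529); Gamma_ppp = 0.049488, Gamma_ppq = 0.000000, Gamma_pqq = 2.444375, Gamma_qpp = 0.000000, Gamma_qpq = -0.408098, Gamma_qqq = 0.000000; k3 = (0.989285, -0.260529, -0.214346, -0.210365)
  k4: at (p, q) = (0.098928, -0.276053), (dp/dtau, dq/dtau) = (0.978565, -0.271036); Gamma_ppp = 0.097970, Gamma_ppq = 0.000000, Gamma_pqq = 2.377800, Gamma_qpp = 0.000000, Gamma_qpq = -0.416481, Gamma_qqq = 0.000000; k4 = (0.978565, -0.271036, -0.268490, -0.220924)
  Y <- Y + (h/6)(k1 + 2k2 + 2k3 + k4): p = 0.0990, q = -0.2760, dp/dtau = 0.9786, dq/dtau = -0.2710
step 2:
  k1: at (p, q) = (0.099025, -0.276035), (dp/dtau, dq/dtau) = (0.978633, -0.271047); Gamma_ppp = 0.098064, Gamma_ppq = 0.000000, Gamma_pqq = 2.377660, Gamma_qpp = 0.000000, Gamma_qpq = -0.416497, Gamma_qqq = 0.000000; k1 = (0.978633, -0.271047, -0.268596, -0.220957)
  k2: at (p, q) = (0.147957, -0.289587), (dp/dtau, dq/dtau) = (0.965203, -0.282095); Gamma_ppp = 0.144787, Gamma_ppq = 0.000000, Gamma_pqq = 2.301657, Gamma_qpp = 0.000000, Gamma_qpq = -0.425162, Gamma_qqq = 0.000000; k2 = (0.965203, -0.282095, -0.318046, -0.231525)
  k3: at (p, q) = (0.147285, -0.290140), (dp/dtau, dq/dtau) = (0.962730, -0.282623); Gamma_ppp = 0.144158, Gamma_ppq = 0.000000, Gamma_pqq = 2.302761, Gamma_qpp = 0.000000, Gamma_qpq = -0.425041, Gamma_qqq = 0.000000; k3 = (0.962730, -0.282623, -0.317548, -0.231299)
  k4: at (p, q) = (0.195298, -0.304297), (dp/dtau, dq/dtau) = (0.946878, -0.294177); Gamma_ppp = 0.188123, Gamma_ppq = 0.000000, Gamma_pqq = 2.220027, Gamma_qpp = 0.000000, Gamma_qpq = -0.433896, Gamma_qqq = 0.000000; k4 = (0.946878, -0.294177, -0.360788, -0.241723)
  Y <- Y + (h/6)(k1 + 2k2 + 2k3 + k4): p = 0.1954, q = -0.3043, dp/dtau = 0.9470, dq/dtau = -0.2942

Answer: p = 0.1954, q = -0.3043, dp/dtau = 0.9470, dq/dtau = -0.2942
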